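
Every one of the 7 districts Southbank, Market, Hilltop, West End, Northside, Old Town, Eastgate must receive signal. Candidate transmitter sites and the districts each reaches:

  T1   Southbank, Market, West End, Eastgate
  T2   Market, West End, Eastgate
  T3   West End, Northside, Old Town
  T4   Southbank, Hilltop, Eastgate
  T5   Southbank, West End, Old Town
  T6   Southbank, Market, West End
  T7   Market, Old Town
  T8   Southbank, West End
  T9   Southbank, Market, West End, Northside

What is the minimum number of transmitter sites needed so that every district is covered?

3

T1, T3, T4 together cover {Southbank, Market, Hilltop, West End, Northside, Old Town, Eastgate} — every district.
No 2 of the 9 transmitter sites cover everything (all 36 pairs fall short), so 3 is minimum.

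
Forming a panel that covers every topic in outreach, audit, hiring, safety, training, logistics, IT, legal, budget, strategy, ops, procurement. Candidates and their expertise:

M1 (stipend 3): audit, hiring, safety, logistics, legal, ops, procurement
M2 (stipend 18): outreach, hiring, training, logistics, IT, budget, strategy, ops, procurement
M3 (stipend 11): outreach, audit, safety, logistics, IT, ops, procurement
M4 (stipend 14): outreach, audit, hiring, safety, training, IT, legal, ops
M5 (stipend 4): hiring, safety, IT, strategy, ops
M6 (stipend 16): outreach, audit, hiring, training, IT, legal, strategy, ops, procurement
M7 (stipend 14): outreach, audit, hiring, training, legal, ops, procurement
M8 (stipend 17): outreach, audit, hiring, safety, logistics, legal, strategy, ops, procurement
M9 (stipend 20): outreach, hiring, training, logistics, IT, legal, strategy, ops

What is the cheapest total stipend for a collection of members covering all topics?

21

M1, M2 cover every topic at stipend 3 + 18 = 21.
Any cover uses at least 2 members; among all covering selections none totals below 21.
Greedy by coverage-per-stipend would pick M1, M5, M2 for 25 — worse than the optimum 21.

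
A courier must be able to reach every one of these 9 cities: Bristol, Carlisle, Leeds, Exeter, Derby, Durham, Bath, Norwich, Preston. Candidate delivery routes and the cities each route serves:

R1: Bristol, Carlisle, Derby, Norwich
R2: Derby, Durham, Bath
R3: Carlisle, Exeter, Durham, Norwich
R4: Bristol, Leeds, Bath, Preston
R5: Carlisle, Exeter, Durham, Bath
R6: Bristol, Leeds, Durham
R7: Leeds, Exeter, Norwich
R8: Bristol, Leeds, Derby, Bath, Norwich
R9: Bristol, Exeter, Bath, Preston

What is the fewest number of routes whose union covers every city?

3

R1, R3, R4 together cover {Bristol, Carlisle, Leeds, Exeter, Derby, Durham, Bath, Norwich, Preston} — every city.
No 2 of the 9 routes cover everything (all 36 pairs fall short), so 3 is minimum.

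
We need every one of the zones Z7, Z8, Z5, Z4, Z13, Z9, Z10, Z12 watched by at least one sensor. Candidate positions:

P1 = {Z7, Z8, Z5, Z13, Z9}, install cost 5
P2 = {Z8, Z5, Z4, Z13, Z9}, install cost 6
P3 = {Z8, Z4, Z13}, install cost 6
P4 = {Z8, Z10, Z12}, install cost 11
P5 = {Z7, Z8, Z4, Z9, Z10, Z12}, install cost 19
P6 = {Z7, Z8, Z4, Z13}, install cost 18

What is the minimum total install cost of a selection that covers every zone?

P1, P2, P4 cover every zone at install cost 5 + 6 + 11 = 22.
Any cover uses at least 2 sensor positions; among all covering selections none totals below 22.

22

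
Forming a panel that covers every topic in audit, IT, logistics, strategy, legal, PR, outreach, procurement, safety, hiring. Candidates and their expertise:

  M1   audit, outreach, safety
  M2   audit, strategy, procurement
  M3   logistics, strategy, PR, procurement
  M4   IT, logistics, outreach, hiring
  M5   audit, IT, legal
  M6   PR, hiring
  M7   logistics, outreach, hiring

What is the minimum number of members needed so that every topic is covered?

M1, M3, M4, M5 together cover {audit, IT, logistics, strategy, legal, PR, outreach, procurement, safety, hiring} — every topic.
No 3 of the 7 members cover everything (all 35 triples fall short), so 4 is minimum.

4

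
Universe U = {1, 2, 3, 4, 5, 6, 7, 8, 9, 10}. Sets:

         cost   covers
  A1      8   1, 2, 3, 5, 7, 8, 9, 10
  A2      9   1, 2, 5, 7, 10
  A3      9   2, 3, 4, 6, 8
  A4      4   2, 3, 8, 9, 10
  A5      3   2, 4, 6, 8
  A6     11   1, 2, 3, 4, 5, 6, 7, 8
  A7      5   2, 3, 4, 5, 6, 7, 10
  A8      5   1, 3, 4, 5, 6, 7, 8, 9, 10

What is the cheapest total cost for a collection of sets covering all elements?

A5, A8 cover every element at cost 3 + 5 = 8.
Any cover uses at least 2 sets; among all covering selections none totals below 8.

8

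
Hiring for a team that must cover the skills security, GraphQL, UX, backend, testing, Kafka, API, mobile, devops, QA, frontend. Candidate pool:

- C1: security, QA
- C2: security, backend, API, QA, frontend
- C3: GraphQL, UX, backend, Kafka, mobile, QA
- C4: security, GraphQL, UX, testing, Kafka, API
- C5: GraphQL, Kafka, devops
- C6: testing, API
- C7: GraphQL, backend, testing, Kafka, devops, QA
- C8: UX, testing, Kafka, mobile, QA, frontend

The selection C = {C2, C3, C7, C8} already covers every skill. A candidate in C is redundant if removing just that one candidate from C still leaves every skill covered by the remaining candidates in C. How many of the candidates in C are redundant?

2

Drop C2: security, API uncovered — not redundant.
Drop C3: the rest still cover every skill — redundant.
Drop C7: devops uncovered — not redundant.
Drop C8: the rest still cover every skill — redundant.
2 redundant: C3, C8.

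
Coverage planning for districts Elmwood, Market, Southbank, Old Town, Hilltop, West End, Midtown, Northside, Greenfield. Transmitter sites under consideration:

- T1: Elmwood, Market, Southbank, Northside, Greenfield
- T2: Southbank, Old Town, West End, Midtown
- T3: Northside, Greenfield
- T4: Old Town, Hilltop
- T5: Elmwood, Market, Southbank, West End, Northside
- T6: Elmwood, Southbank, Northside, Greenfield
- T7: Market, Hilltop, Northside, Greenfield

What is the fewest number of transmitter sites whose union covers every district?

3

T1, T2, T4 together cover {Elmwood, Market, Southbank, Old Town, Hilltop, West End, Midtown, Northside, Greenfield} — every district.
No 2 of the 7 transmitter sites cover everything (all 21 pairs fall short), so 3 is minimum.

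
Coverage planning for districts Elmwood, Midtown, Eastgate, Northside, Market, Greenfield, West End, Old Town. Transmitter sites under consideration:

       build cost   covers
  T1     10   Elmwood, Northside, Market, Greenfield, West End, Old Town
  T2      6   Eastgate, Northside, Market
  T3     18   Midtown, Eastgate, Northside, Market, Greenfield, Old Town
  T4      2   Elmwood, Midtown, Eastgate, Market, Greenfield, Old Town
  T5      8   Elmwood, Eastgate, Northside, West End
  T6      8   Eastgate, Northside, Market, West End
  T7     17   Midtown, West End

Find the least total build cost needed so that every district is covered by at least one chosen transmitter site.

T4, T5 cover every district at build cost 2 + 8 = 10.
Any cover uses at least 2 transmitter sites; among all covering selections none totals below 10.

10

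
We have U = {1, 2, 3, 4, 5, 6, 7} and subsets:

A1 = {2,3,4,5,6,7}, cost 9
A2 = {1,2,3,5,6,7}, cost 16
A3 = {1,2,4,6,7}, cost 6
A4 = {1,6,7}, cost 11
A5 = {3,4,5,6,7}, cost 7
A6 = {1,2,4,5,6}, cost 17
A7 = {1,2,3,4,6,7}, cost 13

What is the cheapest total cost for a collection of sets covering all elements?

13

A3, A5 cover every element at cost 6 + 7 = 13.
Any cover uses at least 2 sets; among all covering selections none totals below 13.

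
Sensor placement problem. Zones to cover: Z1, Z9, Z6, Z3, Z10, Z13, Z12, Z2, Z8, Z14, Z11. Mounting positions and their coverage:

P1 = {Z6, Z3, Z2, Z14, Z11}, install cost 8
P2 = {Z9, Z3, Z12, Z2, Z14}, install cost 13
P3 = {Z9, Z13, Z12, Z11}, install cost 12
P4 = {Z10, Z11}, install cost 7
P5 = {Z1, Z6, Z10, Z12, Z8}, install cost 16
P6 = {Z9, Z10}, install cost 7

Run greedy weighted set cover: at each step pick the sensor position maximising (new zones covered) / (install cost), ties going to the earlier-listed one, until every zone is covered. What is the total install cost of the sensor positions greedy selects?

Pick 1: P1 adds 5 new (Z6, Z3, Z2, Z14, Z11) at install cost 8 (ratio 5/8).
Pick 2: P6 adds 2 new (Z9, Z10) at install cost 7 (ratio 2/7).
Pick 3: P5 adds 3 new (Z1, Z12, Z8) at install cost 16 (ratio 3/16).
Pick 4: P3 adds 1 new (Z13) at install cost 12 (ratio 1/12).
Greedy total install cost: 8 + 7 + 16 + 12 = 43. (The true optimum is 36, so greedy overshoots here.)

43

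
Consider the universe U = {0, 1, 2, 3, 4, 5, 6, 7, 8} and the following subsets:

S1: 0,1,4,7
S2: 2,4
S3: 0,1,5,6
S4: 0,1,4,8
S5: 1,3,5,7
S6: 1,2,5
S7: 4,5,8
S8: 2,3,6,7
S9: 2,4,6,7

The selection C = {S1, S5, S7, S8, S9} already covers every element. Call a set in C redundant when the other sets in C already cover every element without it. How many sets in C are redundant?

Drop S1: 0 uncovered — not redundant.
Drop S5: the rest still cover every element — redundant.
Drop S7: 8 uncovered — not redundant.
Drop S8: the rest still cover every element — redundant.
Drop S9: the rest still cover every element — redundant.
3 redundant: S5, S8, S9.

3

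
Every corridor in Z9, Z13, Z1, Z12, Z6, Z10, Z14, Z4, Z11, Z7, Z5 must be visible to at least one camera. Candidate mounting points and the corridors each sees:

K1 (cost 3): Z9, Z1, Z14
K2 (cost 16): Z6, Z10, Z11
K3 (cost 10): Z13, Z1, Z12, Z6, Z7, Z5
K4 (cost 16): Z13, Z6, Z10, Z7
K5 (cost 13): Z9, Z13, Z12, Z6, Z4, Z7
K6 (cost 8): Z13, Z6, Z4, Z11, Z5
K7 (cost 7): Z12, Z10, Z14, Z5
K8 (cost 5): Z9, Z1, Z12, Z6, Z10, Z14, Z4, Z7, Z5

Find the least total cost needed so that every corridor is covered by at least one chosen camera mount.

K6, K8 cover every corridor at cost 8 + 5 = 13.
Any cover uses at least 2 camera mounts; among all covering selections none totals below 13.

13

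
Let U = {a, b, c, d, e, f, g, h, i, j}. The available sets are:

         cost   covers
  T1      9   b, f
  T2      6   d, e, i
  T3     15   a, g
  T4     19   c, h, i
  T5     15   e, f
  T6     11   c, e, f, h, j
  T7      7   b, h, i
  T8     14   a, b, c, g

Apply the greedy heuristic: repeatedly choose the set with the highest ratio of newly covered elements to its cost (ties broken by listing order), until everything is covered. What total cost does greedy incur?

31

Pick 1: T2 adds 3 new (d, e, i) at cost 6 (ratio 3/6).
Pick 2: T6 adds 4 new (c, f, h, j) at cost 11 (ratio 4/11).
Pick 3: T8 adds 3 new (a, b, g) at cost 14 (ratio 3/14).
Greedy total cost: 6 + 11 + 14 = 31.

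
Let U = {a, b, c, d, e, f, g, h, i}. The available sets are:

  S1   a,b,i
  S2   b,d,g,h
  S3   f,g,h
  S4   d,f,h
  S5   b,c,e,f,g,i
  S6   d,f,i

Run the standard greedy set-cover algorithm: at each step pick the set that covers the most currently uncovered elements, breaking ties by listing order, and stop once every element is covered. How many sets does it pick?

3

Pick 1: S5 covers 6 new elements (b, c, e, f, g, i).
Pick 2: S2 covers 2 new elements (d, h).
Pick 3: S1 covers 1 new elements (a).
Greedy uses 3 sets.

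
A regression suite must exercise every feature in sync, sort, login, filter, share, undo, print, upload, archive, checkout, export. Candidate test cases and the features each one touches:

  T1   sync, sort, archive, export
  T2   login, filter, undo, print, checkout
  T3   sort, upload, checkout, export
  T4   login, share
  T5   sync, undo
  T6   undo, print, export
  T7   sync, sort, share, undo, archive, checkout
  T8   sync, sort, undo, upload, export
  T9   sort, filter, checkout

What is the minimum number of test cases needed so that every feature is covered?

T2, T3, T7 together cover {sync, sort, login, filter, share, undo, print, upload, archive, checkout, export} — every feature.
No 2 of the 9 test cases cover everything (all 36 pairs fall short), so 3 is minimum.

3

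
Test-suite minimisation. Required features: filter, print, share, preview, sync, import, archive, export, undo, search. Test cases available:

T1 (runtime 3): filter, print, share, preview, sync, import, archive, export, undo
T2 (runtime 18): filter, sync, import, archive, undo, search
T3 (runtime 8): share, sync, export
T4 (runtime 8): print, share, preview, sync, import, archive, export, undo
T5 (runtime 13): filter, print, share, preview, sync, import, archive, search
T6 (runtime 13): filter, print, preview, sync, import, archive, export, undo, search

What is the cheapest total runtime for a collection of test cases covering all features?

16

T1, T5 cover every feature at runtime 3 + 13 = 16.
Any cover uses at least 2 test cases; among all covering selections none totals below 16.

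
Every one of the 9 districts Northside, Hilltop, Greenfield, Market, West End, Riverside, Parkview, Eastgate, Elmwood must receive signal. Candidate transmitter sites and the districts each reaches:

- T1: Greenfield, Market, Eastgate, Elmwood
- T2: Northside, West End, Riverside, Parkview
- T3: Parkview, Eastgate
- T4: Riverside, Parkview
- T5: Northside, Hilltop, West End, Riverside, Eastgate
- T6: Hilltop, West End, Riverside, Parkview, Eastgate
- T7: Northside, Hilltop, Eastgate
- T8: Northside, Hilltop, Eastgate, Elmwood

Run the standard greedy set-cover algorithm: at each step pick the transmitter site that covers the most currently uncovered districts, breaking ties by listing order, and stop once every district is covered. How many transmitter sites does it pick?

3

Pick 1: T5 covers 5 new districts (Northside, Hilltop, West End, Riverside, Eastgate).
Pick 2: T1 covers 3 new districts (Greenfield, Market, Elmwood).
Pick 3: T2 covers 1 new districts (Parkview).
Greedy uses 3 transmitter sites.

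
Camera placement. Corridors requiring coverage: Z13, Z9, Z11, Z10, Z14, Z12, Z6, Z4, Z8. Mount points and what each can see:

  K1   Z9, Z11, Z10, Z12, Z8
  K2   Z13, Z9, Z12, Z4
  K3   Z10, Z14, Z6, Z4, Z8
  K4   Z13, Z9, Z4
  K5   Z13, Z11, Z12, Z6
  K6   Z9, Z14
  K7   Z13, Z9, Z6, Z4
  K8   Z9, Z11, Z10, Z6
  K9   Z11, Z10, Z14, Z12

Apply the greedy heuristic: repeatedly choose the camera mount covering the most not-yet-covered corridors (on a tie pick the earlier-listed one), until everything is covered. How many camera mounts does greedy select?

Pick 1: K1 covers 5 new corridors (Z9, Z11, Z10, Z12, Z8).
Pick 2: K3 covers 3 new corridors (Z14, Z6, Z4).
Pick 3: K2 covers 1 new corridors (Z13).
Greedy uses 3 camera mounts.

3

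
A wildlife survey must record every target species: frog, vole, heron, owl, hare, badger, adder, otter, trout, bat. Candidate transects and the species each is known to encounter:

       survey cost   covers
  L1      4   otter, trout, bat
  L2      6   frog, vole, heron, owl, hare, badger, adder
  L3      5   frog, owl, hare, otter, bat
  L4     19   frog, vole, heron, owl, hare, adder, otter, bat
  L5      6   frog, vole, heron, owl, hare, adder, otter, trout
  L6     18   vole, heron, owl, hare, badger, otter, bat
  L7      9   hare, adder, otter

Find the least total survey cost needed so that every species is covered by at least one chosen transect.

10

L1, L2 cover every species at survey cost 4 + 6 = 10.
Any cover uses at least 2 transects; among all covering selections none totals below 10.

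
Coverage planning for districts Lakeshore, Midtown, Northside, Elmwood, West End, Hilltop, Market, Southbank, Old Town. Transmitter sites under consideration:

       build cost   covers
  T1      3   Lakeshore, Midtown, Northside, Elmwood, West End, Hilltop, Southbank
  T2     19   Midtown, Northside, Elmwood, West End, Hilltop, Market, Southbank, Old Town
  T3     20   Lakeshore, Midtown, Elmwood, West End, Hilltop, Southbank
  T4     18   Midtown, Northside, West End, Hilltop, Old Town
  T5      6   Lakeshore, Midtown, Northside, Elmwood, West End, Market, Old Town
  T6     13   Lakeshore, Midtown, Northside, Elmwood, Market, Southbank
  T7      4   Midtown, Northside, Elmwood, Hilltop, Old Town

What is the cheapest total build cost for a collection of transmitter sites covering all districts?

T1, T5 cover every district at build cost 3 + 6 = 9.
Any cover uses at least 2 transmitter sites; among all covering selections none totals below 9.

9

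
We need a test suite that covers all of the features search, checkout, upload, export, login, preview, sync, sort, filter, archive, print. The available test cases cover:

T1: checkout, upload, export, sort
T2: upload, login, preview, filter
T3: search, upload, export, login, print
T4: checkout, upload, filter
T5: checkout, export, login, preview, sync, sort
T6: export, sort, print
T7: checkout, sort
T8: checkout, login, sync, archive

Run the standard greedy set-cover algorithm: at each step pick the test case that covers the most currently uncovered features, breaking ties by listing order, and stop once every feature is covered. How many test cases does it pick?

Pick 1: T5 covers 6 new features (checkout, export, login, preview, sync, sort).
Pick 2: T3 covers 3 new features (search, upload, print).
Pick 3: T2 covers 1 new features (filter).
Pick 4: T8 covers 1 new features (archive).
Greedy uses 4 test cases.

4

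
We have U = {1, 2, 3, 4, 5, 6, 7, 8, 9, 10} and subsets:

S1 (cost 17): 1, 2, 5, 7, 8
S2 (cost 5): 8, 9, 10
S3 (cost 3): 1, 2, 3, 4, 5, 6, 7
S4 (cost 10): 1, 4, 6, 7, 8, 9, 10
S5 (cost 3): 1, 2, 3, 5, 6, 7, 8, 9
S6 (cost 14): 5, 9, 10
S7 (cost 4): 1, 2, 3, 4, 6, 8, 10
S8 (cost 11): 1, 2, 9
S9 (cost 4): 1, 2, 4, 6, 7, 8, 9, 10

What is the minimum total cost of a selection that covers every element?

S3, S9 cover every element at cost 3 + 4 = 7.
Any cover uses at least 2 sets; among all covering selections none totals below 7.

7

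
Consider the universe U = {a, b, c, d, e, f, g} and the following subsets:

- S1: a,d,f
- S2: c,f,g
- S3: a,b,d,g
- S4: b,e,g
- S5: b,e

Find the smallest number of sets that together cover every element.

S1, S2, S4 together cover {a, b, c, d, e, f, g} — every element.
No 2 of the 5 sets cover everything (all 10 pairs fall short), so 3 is minimum.

3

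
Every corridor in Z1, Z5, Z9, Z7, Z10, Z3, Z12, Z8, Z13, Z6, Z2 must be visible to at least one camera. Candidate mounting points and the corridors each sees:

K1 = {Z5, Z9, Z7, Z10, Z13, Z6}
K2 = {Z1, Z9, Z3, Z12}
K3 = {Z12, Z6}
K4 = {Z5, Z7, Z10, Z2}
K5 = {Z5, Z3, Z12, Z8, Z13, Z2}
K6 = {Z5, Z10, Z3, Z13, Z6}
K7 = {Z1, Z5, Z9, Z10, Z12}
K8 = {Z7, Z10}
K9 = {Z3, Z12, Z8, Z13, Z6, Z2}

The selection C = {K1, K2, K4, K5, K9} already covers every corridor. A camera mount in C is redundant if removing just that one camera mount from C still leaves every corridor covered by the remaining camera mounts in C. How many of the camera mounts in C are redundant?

Drop K1: the rest still cover every corridor — redundant.
Drop K2: Z1 uncovered — not redundant.
Drop K4: the rest still cover every corridor — redundant.
Drop K5: the rest still cover every corridor — redundant.
Drop K9: the rest still cover every corridor — redundant.
4 redundant: K1, K4, K5, K9.

4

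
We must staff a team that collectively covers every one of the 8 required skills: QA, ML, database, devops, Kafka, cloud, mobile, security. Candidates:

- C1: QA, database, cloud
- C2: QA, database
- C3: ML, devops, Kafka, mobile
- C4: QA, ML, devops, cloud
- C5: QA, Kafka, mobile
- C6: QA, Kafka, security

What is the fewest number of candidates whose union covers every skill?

C1, C3, C6 together cover {QA, ML, database, devops, Kafka, cloud, mobile, security} — every skill.
No 2 of the 6 candidates cover everything (all 15 pairs fall short), so 3 is minimum.

3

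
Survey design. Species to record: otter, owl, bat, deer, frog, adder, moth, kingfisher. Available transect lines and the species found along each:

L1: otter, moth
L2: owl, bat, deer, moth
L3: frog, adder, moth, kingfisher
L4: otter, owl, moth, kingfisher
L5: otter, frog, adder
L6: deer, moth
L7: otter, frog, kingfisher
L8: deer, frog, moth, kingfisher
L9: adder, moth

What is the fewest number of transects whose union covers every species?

3

L1, L2, L3 together cover {otter, owl, bat, deer, frog, adder, moth, kingfisher} — every species.
No 2 of the 9 transects cover everything (all 36 pairs fall short), so 3 is minimum.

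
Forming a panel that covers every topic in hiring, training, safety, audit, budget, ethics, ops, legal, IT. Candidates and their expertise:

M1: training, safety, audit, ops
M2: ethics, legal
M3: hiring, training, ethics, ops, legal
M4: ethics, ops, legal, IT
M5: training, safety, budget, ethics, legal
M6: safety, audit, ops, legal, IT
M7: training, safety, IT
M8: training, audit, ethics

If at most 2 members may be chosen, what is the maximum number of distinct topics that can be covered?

8

Choosing M3, M6 covers {hiring, training, safety, audit, ethics, ops, legal, IT} — 8 topics.
No choice of 2 members does better; here budget is left uncovered.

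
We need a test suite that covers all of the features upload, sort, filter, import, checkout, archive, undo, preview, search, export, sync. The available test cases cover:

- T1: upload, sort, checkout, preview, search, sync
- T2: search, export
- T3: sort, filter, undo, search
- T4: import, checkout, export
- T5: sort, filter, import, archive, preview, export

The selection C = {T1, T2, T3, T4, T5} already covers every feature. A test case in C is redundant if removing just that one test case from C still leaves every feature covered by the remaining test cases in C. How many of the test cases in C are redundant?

Drop T1: upload, sync uncovered — not redundant.
Drop T2: the rest still cover every feature — redundant.
Drop T3: undo uncovered — not redundant.
Drop T4: the rest still cover every feature — redundant.
Drop T5: archive uncovered — not redundant.
2 redundant: T2, T4.

2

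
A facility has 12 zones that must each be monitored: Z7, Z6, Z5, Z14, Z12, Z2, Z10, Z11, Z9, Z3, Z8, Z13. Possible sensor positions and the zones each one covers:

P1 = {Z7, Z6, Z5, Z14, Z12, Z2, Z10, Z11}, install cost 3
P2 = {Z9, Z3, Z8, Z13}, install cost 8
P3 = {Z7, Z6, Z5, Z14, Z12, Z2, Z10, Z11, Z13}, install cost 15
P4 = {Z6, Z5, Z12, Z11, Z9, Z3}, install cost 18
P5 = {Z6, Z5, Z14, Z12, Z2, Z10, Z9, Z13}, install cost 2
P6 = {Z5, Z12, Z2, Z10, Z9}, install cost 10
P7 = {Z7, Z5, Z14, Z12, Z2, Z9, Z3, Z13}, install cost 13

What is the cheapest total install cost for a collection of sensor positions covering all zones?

P1, P2 cover every zone at install cost 3 + 8 = 11.
Any cover uses at least 2 sensor positions; among all covering selections none totals below 11.
Greedy by coverage-per-install cost would pick P5, P1, P2 for 13 — worse than the optimum 11.

11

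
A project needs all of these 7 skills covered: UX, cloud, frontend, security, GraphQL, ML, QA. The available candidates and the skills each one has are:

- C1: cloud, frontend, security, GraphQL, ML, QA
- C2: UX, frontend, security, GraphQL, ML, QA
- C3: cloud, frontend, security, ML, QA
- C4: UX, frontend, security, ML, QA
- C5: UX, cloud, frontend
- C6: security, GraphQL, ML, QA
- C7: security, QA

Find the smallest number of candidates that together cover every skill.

2

C1, C2 together cover {UX, cloud, frontend, security, GraphQL, ML, QA} — every skill.
No single candidate contains all 7 skills, so 2 is optimal.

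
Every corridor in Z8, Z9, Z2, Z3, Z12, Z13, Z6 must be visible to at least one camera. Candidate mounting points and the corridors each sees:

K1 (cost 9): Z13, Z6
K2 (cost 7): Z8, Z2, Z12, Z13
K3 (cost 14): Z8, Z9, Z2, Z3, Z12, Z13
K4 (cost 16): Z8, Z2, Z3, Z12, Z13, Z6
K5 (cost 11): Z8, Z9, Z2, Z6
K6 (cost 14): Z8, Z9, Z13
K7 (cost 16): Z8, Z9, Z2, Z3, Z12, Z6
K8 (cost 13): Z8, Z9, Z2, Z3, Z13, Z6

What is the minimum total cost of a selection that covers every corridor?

K2, K8 cover every corridor at cost 7 + 13 = 20.
Any cover uses at least 2 camera mounts; among all covering selections none totals below 20.

20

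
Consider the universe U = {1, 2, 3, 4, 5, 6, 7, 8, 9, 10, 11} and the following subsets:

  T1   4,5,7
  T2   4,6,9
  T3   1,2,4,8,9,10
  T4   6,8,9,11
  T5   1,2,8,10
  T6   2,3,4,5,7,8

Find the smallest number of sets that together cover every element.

T3, T4, T6 together cover {1, 2, 3, 4, 5, 6, 7, 8, 9, 10, 11} — every element.
No 2 of the 6 sets cover everything (all 15 pairs fall short), so 3 is minimum.

3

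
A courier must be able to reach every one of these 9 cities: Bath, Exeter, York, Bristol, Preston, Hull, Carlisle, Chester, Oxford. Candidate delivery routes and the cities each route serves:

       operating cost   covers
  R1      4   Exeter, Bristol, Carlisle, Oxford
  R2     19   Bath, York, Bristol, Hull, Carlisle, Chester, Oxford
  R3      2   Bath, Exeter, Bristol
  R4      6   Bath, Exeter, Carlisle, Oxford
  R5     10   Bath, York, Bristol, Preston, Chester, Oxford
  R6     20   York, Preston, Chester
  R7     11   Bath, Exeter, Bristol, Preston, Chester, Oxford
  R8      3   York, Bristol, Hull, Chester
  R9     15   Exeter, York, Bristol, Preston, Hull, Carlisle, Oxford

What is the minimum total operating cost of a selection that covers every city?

R1, R5, R8 cover every city at operating cost 4 + 10 + 3 = 17.
Any cover uses at least 2 routes; among all covering selections none totals below 17.
Greedy by coverage-per-operating cost would pick R3, R8, R1, R5 for 19 — worse than the optimum 17.

17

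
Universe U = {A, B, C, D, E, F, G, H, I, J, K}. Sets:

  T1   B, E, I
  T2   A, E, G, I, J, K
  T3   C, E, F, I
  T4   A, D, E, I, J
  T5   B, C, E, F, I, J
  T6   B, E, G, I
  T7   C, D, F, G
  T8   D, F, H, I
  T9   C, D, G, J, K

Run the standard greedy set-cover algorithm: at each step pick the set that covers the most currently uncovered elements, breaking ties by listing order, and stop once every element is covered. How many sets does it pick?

Pick 1: T2 covers 6 new elements (A, E, G, I, J, K).
Pick 2: T5 covers 3 new elements (B, C, F).
Pick 3: T8 covers 2 new elements (D, H).
Greedy uses 3 sets.

3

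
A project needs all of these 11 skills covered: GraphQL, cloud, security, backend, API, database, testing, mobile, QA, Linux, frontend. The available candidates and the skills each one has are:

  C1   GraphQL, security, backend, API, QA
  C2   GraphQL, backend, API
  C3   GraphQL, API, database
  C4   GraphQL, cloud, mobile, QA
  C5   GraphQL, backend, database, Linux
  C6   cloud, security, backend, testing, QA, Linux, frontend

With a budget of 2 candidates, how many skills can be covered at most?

Choosing C3, C6 covers {GraphQL, cloud, security, backend, API, database, testing, QA, Linux, frontend} — 10 skills.
No choice of 2 candidates does better; here mobile is left uncovered.

10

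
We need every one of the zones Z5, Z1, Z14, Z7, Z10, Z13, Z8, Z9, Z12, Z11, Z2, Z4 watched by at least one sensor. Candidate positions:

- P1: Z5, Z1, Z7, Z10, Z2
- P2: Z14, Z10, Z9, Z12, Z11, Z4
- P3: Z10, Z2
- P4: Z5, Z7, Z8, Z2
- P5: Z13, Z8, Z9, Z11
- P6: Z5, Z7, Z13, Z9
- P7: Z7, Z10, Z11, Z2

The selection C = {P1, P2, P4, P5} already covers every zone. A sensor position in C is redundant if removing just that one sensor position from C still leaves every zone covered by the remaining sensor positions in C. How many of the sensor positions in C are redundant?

Drop P1: Z1 uncovered — not redundant.
Drop P2: Z14, Z12, Z4 uncovered — not redundant.
Drop P4: the rest still cover every zone — redundant.
Drop P5: Z13 uncovered — not redundant.
1 redundant: P4.

1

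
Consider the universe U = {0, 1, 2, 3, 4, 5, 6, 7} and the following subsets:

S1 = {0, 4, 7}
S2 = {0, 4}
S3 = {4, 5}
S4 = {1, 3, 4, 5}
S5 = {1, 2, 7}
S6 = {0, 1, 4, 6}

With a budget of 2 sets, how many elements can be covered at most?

6

Choosing S1, S4 covers {0, 1, 3, 4, 5, 7} — 6 elements.
No choice of 2 sets does better; here 2, 6 are left uncovered.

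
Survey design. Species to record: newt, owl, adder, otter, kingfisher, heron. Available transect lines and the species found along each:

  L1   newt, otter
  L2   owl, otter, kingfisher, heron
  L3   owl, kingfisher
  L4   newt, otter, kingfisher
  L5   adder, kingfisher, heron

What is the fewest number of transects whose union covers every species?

L1, L2, L5 together cover {newt, owl, adder, otter, kingfisher, heron} — every species.
No 2 of the 5 transects cover everything (all 10 pairs fall short), so 3 is minimum.

3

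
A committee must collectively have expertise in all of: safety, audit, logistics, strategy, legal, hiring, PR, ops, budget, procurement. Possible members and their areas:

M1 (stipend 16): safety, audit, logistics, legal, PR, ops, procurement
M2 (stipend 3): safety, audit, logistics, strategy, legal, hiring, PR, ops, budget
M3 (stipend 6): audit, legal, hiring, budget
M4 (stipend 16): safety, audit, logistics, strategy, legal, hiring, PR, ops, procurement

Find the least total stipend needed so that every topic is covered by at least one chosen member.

M1, M2 cover every topic at stipend 16 + 3 = 19.
Any cover uses at least 2 members; among all covering selections none totals below 19.

19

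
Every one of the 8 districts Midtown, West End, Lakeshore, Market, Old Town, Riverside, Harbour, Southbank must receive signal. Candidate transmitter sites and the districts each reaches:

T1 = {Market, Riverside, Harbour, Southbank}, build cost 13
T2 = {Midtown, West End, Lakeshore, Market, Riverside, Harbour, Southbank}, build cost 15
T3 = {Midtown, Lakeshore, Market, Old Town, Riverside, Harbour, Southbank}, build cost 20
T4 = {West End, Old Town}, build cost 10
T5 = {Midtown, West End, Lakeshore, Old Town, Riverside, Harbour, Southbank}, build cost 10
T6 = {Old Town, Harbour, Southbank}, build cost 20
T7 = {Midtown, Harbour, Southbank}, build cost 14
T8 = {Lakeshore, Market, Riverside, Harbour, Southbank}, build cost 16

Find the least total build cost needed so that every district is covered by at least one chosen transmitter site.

T1, T5 cover every district at build cost 13 + 10 = 23.
Any cover uses at least 2 transmitter sites; among all covering selections none totals below 23.

23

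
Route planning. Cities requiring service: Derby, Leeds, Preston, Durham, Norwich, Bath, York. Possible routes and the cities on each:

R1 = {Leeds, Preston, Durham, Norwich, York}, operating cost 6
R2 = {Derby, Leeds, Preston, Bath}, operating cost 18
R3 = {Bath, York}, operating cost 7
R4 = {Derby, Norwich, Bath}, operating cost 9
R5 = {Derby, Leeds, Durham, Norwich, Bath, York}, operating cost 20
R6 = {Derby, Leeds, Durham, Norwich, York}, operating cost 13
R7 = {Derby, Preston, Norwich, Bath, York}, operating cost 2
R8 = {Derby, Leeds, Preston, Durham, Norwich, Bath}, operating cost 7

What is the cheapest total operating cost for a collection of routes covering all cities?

8

R1, R7 cover every city at operating cost 6 + 2 = 8.
Any cover uses at least 2 routes; among all covering selections none totals below 8.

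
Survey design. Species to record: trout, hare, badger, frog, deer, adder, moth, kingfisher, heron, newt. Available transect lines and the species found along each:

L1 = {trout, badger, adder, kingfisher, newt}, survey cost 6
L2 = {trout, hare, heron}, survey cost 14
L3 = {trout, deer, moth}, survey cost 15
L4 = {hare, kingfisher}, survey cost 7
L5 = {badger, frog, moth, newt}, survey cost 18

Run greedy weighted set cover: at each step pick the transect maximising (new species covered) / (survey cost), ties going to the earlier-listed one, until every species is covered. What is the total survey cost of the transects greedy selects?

Pick 1: L1 adds 5 new (trout, badger, adder, kingfisher, newt) at survey cost 6 (ratio 5/6).
Pick 2: L2 adds 2 new (hare, heron) at survey cost 14 (ratio 2/14).
Pick 3: L3 adds 2 new (deer, moth) at survey cost 15 (ratio 2/15).
Pick 4: L5 adds 1 new (frog) at survey cost 18 (ratio 1/18).
Greedy total survey cost: 6 + 14 + 15 + 18 = 53.

53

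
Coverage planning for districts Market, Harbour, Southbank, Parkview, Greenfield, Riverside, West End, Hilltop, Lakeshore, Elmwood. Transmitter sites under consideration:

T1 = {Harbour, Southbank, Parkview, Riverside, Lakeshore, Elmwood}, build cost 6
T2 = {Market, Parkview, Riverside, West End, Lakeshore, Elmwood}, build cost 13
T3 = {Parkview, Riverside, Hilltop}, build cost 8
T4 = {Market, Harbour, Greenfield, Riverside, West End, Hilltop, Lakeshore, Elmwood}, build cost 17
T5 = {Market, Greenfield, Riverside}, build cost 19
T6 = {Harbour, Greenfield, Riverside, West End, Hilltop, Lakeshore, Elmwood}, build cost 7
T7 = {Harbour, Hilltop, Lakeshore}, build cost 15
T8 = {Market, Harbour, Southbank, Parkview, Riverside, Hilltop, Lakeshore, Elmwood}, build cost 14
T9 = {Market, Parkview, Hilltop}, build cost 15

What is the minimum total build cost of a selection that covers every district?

21

T6, T8 cover every district at build cost 7 + 14 = 21.
Any cover uses at least 2 transmitter sites; among all covering selections none totals below 21.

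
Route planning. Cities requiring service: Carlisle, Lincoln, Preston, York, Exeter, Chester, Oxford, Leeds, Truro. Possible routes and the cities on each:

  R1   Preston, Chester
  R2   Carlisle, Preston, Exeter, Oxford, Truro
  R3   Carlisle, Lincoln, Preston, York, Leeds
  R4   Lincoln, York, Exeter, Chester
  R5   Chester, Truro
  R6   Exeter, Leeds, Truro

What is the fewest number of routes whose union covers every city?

3

R1, R2, R3 together cover {Carlisle, Lincoln, Preston, York, Exeter, Chester, Oxford, Leeds, Truro} — every city.
No 2 of the 6 routes cover everything (all 15 pairs fall short), so 3 is minimum.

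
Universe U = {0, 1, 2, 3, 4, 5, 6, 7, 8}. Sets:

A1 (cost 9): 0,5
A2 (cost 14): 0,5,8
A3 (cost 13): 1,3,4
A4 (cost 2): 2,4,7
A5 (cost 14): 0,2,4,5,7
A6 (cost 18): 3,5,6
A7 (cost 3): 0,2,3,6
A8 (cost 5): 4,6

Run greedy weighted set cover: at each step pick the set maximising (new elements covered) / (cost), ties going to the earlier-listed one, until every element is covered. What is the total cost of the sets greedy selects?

Pick 1: A4 adds 3 new (2, 4, 7) at cost 2 (ratio 3/2).
Pick 2: A7 adds 3 new (0, 3, 6) at cost 3 (ratio 3/3).
Pick 3: A2 adds 2 new (5, 8) at cost 14 (ratio 2/14).
Pick 4: A3 adds 1 new (1) at cost 13 (ratio 1/13).
Greedy total cost: 2 + 3 + 14 + 13 = 32.

32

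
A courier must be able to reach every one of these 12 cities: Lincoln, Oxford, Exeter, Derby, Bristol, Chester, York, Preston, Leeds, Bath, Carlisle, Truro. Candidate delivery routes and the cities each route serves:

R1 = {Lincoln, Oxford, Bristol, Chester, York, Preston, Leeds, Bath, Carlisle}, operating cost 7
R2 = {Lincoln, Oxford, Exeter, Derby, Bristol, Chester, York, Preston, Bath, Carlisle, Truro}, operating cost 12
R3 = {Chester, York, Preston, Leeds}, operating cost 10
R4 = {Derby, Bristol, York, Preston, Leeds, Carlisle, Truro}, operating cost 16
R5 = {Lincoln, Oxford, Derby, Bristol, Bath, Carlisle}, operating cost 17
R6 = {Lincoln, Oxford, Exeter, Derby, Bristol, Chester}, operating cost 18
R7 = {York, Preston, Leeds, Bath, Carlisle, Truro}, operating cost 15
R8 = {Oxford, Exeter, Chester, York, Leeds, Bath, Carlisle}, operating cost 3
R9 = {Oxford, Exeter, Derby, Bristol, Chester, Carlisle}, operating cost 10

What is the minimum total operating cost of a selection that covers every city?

15

R2, R8 cover every city at operating cost 12 + 3 = 15.
Any cover uses at least 2 routes; among all covering selections none totals below 15.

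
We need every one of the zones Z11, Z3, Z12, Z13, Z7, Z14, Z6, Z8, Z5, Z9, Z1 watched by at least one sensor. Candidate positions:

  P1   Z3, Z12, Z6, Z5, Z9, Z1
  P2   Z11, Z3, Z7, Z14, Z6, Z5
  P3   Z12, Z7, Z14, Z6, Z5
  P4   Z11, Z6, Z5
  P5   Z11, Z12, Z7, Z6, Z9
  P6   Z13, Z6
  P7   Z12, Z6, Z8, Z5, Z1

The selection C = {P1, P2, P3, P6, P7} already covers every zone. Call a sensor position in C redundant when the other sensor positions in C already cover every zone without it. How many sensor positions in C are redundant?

1

Drop P1: Z9 uncovered — not redundant.
Drop P2: Z11 uncovered — not redundant.
Drop P3: the rest still cover every zone — redundant.
Drop P6: Z13 uncovered — not redundant.
Drop P7: Z8 uncovered — not redundant.
1 redundant: P3.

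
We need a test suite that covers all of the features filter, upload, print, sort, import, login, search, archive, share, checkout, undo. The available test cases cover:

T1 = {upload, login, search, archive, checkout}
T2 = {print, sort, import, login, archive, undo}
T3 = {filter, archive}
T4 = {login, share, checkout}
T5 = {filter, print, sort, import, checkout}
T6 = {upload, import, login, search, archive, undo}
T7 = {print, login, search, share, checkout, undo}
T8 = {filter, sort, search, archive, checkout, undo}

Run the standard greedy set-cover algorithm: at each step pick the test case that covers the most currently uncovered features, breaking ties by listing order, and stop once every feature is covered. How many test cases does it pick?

Pick 1: T2 covers 6 new features (print, sort, import, login, archive, undo).
Pick 2: T1 covers 3 new features (upload, search, checkout).
Pick 3: T3 covers 1 new features (filter).
Pick 4: T4 covers 1 new features (share).
Greedy uses 4 test cases. (The true minimum is 3.)

4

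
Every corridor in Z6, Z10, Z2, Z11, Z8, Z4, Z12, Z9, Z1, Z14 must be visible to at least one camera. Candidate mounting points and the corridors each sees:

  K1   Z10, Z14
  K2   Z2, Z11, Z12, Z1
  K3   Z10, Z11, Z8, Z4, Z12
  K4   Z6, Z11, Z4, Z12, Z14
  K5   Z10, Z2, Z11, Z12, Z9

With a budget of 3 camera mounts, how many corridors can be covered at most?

9

Choosing K2, K3, K4 covers {Z6, Z10, Z2, Z11, Z8, Z4, Z12, Z1, Z14} — 9 corridors.
No choice of 3 camera mounts does better; here Z9 is left uncovered.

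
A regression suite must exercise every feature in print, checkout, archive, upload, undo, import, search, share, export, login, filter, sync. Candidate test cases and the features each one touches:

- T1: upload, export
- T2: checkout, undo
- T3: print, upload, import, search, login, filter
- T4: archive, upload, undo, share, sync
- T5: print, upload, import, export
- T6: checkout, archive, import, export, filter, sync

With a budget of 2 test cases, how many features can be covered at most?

Choosing T3, T4 covers {print, archive, upload, undo, import, search, share, login, filter, sync} — 10 features.
No choice of 2 test cases does better; here checkout, export are left uncovered.

10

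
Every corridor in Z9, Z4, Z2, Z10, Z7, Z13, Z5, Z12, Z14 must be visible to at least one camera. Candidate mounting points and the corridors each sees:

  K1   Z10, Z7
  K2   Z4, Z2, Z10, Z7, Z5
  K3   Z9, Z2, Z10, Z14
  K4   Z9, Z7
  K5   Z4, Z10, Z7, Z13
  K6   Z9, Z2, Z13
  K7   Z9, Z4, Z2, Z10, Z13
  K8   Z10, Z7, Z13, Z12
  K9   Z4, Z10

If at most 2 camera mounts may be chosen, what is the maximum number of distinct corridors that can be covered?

Choosing K2, K3 covers {Z9, Z4, Z2, Z10, Z7, Z5, Z14} — 7 corridors.
No choice of 2 camera mounts does better; here Z13, Z12 are left uncovered.

7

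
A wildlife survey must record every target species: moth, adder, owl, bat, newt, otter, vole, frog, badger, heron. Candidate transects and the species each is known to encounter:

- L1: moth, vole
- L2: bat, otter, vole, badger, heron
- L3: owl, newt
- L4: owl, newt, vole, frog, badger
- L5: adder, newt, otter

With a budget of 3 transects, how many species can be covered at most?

Choosing L1, L2, L4 covers {moth, owl, bat, newt, otter, vole, frog, badger, heron} — 9 species.
No choice of 3 transects does better; here adder is left uncovered.

9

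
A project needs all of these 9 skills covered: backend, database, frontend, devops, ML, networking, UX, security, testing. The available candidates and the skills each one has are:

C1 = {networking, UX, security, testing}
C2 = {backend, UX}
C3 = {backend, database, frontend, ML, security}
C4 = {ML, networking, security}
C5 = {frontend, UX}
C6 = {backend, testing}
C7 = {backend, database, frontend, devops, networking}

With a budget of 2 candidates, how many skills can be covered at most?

8

Choosing C1, C3 covers {backend, database, frontend, ML, networking, UX, security, testing} — 8 skills.
No choice of 2 candidates does better; here devops is left uncovered.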